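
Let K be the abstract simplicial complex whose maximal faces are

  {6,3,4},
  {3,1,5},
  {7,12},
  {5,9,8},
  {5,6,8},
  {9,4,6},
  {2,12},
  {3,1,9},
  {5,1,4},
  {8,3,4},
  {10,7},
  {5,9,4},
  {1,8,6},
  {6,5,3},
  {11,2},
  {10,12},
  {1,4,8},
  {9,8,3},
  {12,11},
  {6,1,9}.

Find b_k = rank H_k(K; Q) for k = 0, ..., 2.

Fix the vertex order 1 < 2 < 3 < 4 < 5 < 6 < 7 < 8 < 9 < 10 < 11 < 12 and write every simplex with vertices in increasing order. Then dim K = 2 and the simplices of K are:

  0-simplices (12): [1], [2], [3], [4], [5], [6], [7], [8], [9], [10], [11], [12]
  1-simplices (27): (27 of them)
  2-simplices (14): [1,3,5], [1,3,9], [1,4,5], [1,4,8], [1,6,8], [1,6,9], [3,4,6], [3,4,8], [3,5,6], [3,8,9], [4,5,9], [4,6,9], [5,6,8], [5,8,9]

giving chain groups C_0 ≅ Z^12, C_1 ≅ Z^27, C_2 ≅ Z^14.

Boundary ∂_1: C_1 → C_0 maps an edge to its endpoints' difference, ∂[p,q] = q − p. For instance
  ∂[1,4] = [4] − [1].
The 12×27 boundary matrix has rank 10 and Smith normal form diag(1,1,1,1,1,1,1,1,1,1).

Boundary ∂_2: C_2 → C_1 acts by ∂[p,q,r] = [q,r] − [p,r] + [p,q]. For instance
  ∂[1,3,5] = [3,5] − [1,5] + [1,3],
  ∂[5,6,8] = [6,8] − [5,8] + [5,6].
This gives a 27×14 integer matrix of rank 13; reducing to Smith normal form yields diagonal entries (1,1,1,1,1,1,1,1,1,1,1,1,1).

From H_k ≅ ker(∂_k) / im(∂_{k+1}) we obtain:

  H_0: rank C_0 − rank ∂_1 = 12 − 10 = 2, and the invariant factors of ∂_1 are all 1, so H_0 ≅ Z^2.
  H_1: rank ker ∂_1 − rank ∂_2 = (27 − 10) − 13 = 4, and the invariant factors of ∂_2 are all 1, so H_1 ≅ Z^4.
  H_2: rank ker ∂_2 − rank ∂_3 = (14 − 13) − 0 = 1, and there is no ∂_3, so H_2 ≅ Z.

As a check, the Euler characteristic is 12 − 27 + 14 = -1, which agrees with 2 − 4 + 1 = -1.
(K is a triangulation of the disjoint union of a wedge of 2 circles and the torus T^2.)

Hence the Betti numbers are b_0 = 2, b_1 = 4, b_2 = 1.

b_0 = 2, b_1 = 4, b_2 = 1.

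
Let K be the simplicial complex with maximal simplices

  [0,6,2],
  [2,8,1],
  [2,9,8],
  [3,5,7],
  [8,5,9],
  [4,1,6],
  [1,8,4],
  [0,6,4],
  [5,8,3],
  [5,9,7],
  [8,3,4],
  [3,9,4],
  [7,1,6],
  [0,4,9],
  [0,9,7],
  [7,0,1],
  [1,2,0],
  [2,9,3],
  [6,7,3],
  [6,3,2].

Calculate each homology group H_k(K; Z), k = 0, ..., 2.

We work with the vertex ordering 0 < 1 < 2 < 3 < 4 < 5 < 6 < 7 < 8 < 9. The simplices of K, each written with vertices in increasing order, are:

  0-simplices (10): [0], [1], [2], [3], [4], [5], [6], [7], [8], [9]
  1-simplices (30): (30 of them)
  2-simplices (20): (20 of them)

giving chain groups C_0 ≅ Z^10, C_1 ≅ Z^30, C_2 ≅ Z^20.

∂_1: C_1 → C_0 maps an edge to its endpoints' difference, ∂[p,q] = q − p.
The resulting 10×30 matrix has rank 9, and its Smith normal form has invariant factors (1,1,1,1,1,1,1,1,1).

Boundary ∂_2: C_2 → C_1 sends each 2-simplex [p,q,r] to [q,r] − [p,r] + [p,q]. For instance
  ∂[5,7,9] = [7,9] − [5,9] + [5,7],
  ∂[2,8,9] = [8,9] − [2,9] + [2,8].
The resulting 30×20 matrix has rank 20, and its Smith normal form has invariant factors (1,1,1,1,1,1,1,1,1,1,1,1,1,1,1,1,1,1,1,2).

Computing H_k = (kernel of ∂_k) / (image of ∂_{k+1}):

  H_0: rank C_0 − rank ∂_1 = 10 − 9 = 1, and the invariant factors of ∂_1 are all 1, so H_0 ≅ Z.
  H_1: rank ker ∂_1 − rank ∂_2 = (30 − 9) − 20 = 1, and ∂_2 has invariant factor 2 > 1, so H_1 ≅ Z ⊕ Z/2.
  H_2: rank ker ∂_2 − rank ∂_3 = (20 − 20) − 0 = 0, and there is no ∂_3, so H_2 ≅ 0.

H_0 ≅ Z,  H_1 ≅ Z ⊕ Z/2,  H_2 = 0.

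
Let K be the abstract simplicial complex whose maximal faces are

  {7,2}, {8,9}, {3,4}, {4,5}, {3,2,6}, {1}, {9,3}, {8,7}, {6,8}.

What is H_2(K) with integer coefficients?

H_2 = 0.

We work with the vertex ordering 1 < 2 < 3 < 4 < 5 < 6 < 7 < 8 < 9. The simplices of K, each written with vertices in increasing order, are:

  0-simplices (9): [1], [2], [3], [4], [5], [6], [7], [8], [9]
  1-simplices (10): [2,3], [2,6], [2,7], [3,4], [3,6], [3,9], [4,5], [6,8], [7,8], [8,9]
  2-simplices (1): [2,3,6]

so the chain groups are C_0 ≅ Z^9, C_1 ≅ Z^10, C_2 ≅ Z^1.

∂_1: C_1 → C_0 sends each edge [p,q] (with p < q) to q − p. For instance
  ∂[6,8] = [8] − [6].
This gives a 9×10 integer matrix of rank 7; reducing to Smith normal form yields diagonal entries (1,1,1,1,1,1,1).

The boundary map ∂_2: C_2 → C_1 maps a triangle to the signed sum of its edges. For instance
  ∂[2,3,6] = [3,6] − [2,6] + [2,3].
As a 10×1 matrix over Z this has rank 1, with invariant factors (1).

Now H_k = ker ∂_k / im ∂_{k+1}, so:

  H_2: rank ker ∂_2 − rank ∂_3 = (1 − 1) − 0 = 0, and there is no ∂_3, so H_2 = 0.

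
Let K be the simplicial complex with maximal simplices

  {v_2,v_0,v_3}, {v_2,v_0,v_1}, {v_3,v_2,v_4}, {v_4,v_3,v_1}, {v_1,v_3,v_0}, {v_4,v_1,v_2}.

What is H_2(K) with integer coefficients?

Order the vertices as v_0 < v_1 < v_2 < v_3 < v_4. Listing each simplex with vertices in this order, K has dimension 2 with simplices:

  0-simplices (5): [v_0], [v_1], [v_2], [v_3], [v_4]
  1-simplices (9): [v_0,v_1], [v_0,v_2], [v_0,v_3], [v_1,v_2], [v_1,v_3], [v_1,v_4], [v_2,v_3], [v_2,v_4], [v_3,v_4]
  2-simplices (6): [v_0,v_1,v_2], [v_0,v_1,v_3], [v_0,v_2,v_3], [v_1,v_2,v_4], [v_1,v_3,v_4], [v_2,v_3,v_4]

giving chain groups C_0 ≅ Z^5, C_1 ≅ Z^9, C_2 ≅ Z^6.

Boundary ∂_1: C_1 → C_0 maps an edge to its endpoints' difference, ∂[p,q] = q − p.
As a 5×9 matrix over Z this has rank 4, with invariant factors (1,1,1,1).

∂_2: C_2 → C_1 sends each 2-simplex [p,q,r] to [q,r] − [p,r] + [p,q]. For instance
  ∂[v_0,v_1,v_3] = [v_1,v_3] − [v_0,v_3] + [v_0,v_1],
  ∂[v_0,v_1,v_2] = [v_1,v_2] − [v_0,v_2] + [v_0,v_1].
As a 9×6 matrix over Z this has rank 5, with invariant factors (1,1,1,1,1).

Reading off H_k = ker ∂_k / im ∂_{k+1}:

  H_2: rank ker ∂_2 − rank ∂_3 = (6 − 5) − 0 = 1, and there is no ∂_3, so H_2 ≅ Z.

(K is a triangulation of the 2-sphere S^2.)

H_2 = Z.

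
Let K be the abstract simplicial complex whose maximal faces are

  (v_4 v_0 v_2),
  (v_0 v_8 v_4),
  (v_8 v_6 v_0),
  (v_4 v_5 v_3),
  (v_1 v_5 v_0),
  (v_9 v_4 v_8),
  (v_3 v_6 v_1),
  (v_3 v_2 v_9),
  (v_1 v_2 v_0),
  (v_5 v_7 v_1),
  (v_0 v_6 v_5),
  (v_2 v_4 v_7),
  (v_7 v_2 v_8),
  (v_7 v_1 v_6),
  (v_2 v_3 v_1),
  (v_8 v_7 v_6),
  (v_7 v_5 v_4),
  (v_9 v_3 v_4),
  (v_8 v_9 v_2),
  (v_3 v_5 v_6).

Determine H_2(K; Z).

Fix the vertex order v_0 < v_1 < v_2 < v_3 < v_4 < v_5 < v_6 < v_7 < v_8 < v_9 and write every simplex with vertices in increasing order. Then dim K = 2 and the simplices of K are:

  0-simplices (10): [v_0], [v_1], [v_2], [v_3], [v_4], [v_5], [v_6], [v_7], [v_8], [v_9]
  1-simplices (30): (30 of them)
  2-simplices (20): (20 of them)

so the chain groups are C_0 ≅ Z^10, C_1 ≅ Z^30, C_2 ≅ Z^20.

Boundary ∂_1: C_1 → C_0 maps an edge to its endpoints' difference, ∂[p,q] = q − p. For instance
  ∂[v_7,v_8] = [v_8] − [v_7].
As a 10×30 matrix over Z this has rank 9, with invariant factors (1,1,1,1,1,1,1,1,1).

Boundary ∂_2: C_2 → C_1 maps a triangle to the signed sum of its edges. For instance
  ∂[v_0,v_1,v_5] = [v_1,v_5] − [v_0,v_5] + [v_0,v_1],
  ∂[v_1,v_3,v_6] = [v_3,v_6] − [v_1,v_6] + [v_1,v_3].
This gives a 30×20 integer matrix of rank 20; reducing to Smith normal form yields diagonal entries (1,1,1,1,1,1,1,1,1,1,1,1,1,1,1,1,1,1,1,2).

Now H_k = ker ∂_k / im ∂_{k+1}, so:

  H_2: rank ker ∂_2 − rank ∂_3 = (20 − 20) − 0 = 0, and there is no ∂_3, so H_2 = 0.

H_2 ≅ 0.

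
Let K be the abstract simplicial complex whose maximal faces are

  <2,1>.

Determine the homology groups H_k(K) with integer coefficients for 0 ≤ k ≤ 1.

Take the total order 1 < 2 on the vertex set. Then K (dimension 1) consists of the simplices:

  0-simplices (2): [1], [2]
  1-simplices (1): [1,2]

so the chain groups are C_0 ≅ Z^2, C_1 ≅ Z^1.

The boundary map ∂_1: C_1 → C_0 maps an edge to its endpoints' difference, ∂[p,q] = q − p.
As a 2×1 matrix over Z this has rank 1, with invariant factors (1).

From H_k ≅ ker(∂_k) / im(∂_{k+1}) we obtain:

  H_0: rank C_0 − rank ∂_1 = 2 − 1 = 1, and the invariant factors of ∂_1 are all 1, so H_0 = Z.
  H_1: rank ker ∂_1 − rank ∂_2 = (1 − 1) − 0 = 0, and there is no ∂_2, so H_1 = 0.

(K is a triangulation of the 1-simplex.)

H_0 ≅ Z,  H_1 = 0.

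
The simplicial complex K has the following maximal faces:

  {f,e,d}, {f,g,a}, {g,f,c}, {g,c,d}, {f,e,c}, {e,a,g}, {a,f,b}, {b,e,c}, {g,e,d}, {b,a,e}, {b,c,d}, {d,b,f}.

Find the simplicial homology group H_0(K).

H_0 = Z.

We work with the vertex ordering a < b < c < d < e < f < g. The simplices of K, each written with vertices in increasing order, are:

  0-simplices (7): a, b, c, d, e, f, g
  1-simplices (18): ab, ae, af, ag, bc, bd, be, bf, cd, ce, cf, cg, de, df, dg, ef, eg, fg
  2-simplices (12): abe, abf, aeg, afg, bcd, bce, bdf, cdg, cef, cfg, def, deg

giving chain groups C_0 ≅ Z^7, C_1 ≅ Z^18, C_2 ≅ Z^12.

Boundary ∂_1: C_1 → C_0 maps an edge to its endpoints' difference, ∂[p,q] = q − p.
The resulting 7×18 matrix has rank 6, and its Smith normal form has invariant factors (1,1,1,1,1,1).

∂_2: C_2 → C_1 acts by ∂[p,q,r] = [q,r] − [p,r] + [p,q]. For instance
  ∂aeg = eg − ag + ae,
  ∂cef = ef − cf + ce.
As a 18×12 matrix over Z this has rank 12, with invariant factors (1,1,1,1,1,1,1,1,1,1,1,2).

Reading off H_k = ker ∂_k / im ∂_{k+1}:

  H_0: rank C_0 − rank ∂_1 = 7 − 6 = 1, and the invariant factors of ∂_1 are all 1, so H_0 ≅ Z.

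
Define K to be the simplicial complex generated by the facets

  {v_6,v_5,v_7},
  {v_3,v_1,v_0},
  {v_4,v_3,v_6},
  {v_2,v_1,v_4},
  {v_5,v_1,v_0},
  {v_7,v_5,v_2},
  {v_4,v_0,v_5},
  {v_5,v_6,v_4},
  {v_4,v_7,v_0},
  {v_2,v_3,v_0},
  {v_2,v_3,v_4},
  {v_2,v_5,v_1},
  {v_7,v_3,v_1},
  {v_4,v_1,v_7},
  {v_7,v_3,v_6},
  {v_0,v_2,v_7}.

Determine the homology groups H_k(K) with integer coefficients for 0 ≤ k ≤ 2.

Fix the vertex order v_0 < v_1 < v_2 < v_3 < v_4 < v_5 < v_6 < v_7 and write every simplex with vertices in increasing order. Then dim K = 2 and the simplices of K are:

  0-simplices (8): [v_0], [v_1], [v_2], [v_3], [v_4], [v_5], [v_6], [v_7]
  1-simplices (24): (24 of them)
  2-simplices (16): (16 of them)

so the chain groups are C_0 ≅ Z^8, C_1 ≅ Z^24, C_2 ≅ Z^16.

∂_1: C_1 → C_0 is given by ∂[p,q] = [q] − [p]. For instance
  ∂[v_1,v_3] = [v_3] − [v_1].
The 8×24 boundary matrix has rank 7 and Smith normal form diag(1,1,1,1,1,1,1).

∂_2: C_2 → C_1 maps a triangle to the signed sum of its edges. For instance
  ∂[v_2,v_5,v_7] = [v_5,v_7] − [v_2,v_7] + [v_2,v_5],
  ∂[v_0,v_2,v_3] = [v_2,v_3] − [v_0,v_3] + [v_0,v_2].
The resulting 24×16 matrix has rank 15, and its Smith normal form has invariant factors (1,1,1,1,1,1,1,1,1,1,1,1,1,1,1).

Computing H_k = (kernel of ∂_k) / (image of ∂_{k+1}):

  H_0: rank C_0 − rank ∂_1 = 8 − 7 = 1, and the invariant factors of ∂_1 are all 1, so H_0 = Z.
  H_1: rank ker ∂_1 − rank ∂_2 = (24 − 7) − 15 = 2, and the invariant factors of ∂_2 are all 1, so H_1 = Z^2.
  H_2: rank ker ∂_2 − rank ∂_3 = (16 − 15) − 0 = 1, and there is no ∂_3, so H_2 = Z.

H_0 = Z,  H_1 = Z^2,  H_2 = Z.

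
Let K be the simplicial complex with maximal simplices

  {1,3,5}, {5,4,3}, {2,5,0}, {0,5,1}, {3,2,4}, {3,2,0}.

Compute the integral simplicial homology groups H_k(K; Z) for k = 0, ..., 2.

K has 6 vertices, 12 edges, 6 triangles.
rank ∂_0 = 0, rank ∂_1 = 5 ⇒ b_0 = 6 − 0 − 5 = 1; all invariant factors of ∂_1 are 1 so no torsion. So H_0 = Z.
rank ∂_1 = 5, rank ∂_2 = 6 ⇒ b_1 = 12 − 5 − 6 = 1; all invariant factors of ∂_2 are 1 so no torsion. So H_1 = Z.
rank ∂_2 = 6, rank ∂_3 = 0 ⇒ b_2 = 6 − 6 − 0 = 0. So H_2 = 0.

H_0 = Z,  H_1 = Z,  H_2 = 0.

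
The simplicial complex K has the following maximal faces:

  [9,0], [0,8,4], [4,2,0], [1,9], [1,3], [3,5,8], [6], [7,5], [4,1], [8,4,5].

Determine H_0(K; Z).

Order the vertices as 0 < 1 < 2 < 3 < 4 < 5 < 6 < 7 < 8 < 9. Listing each simplex with vertices in this order, K has dimension 2 with simplices:

  0-simplices (10): [0], [1], [2], [3], [4], [5], [6], [7], [8], [9]
  1-simplices (14): [0,2], [0,4], [0,8], [0,9], [1,3], [1,4], [1,9], [2,4], [3,5], [3,8], [4,5], [4,8], [5,7], [5,8]
  2-simplices (4): [0,2,4], [0,4,8], [3,5,8], [4,5,8]

giving chain groups C_0 ≅ Z^10, C_1 ≅ Z^14, C_2 ≅ Z^4.

Boundary ∂_1: C_1 → C_0 is given by ∂[p,q] = [q] − [p]. For instance
  ∂[0,8] = [8] − [0].
The resulting 10×14 matrix has rank 8, and its Smith normal form has invariant factors (1,1,1,1,1,1,1,1).

The boundary map ∂_2: C_2 → C_1 acts by ∂[p,q,r] = [q,r] − [p,r] + [p,q]. For instance
  ∂[3,5,8] = [5,8] − [3,8] + [3,5],
  ∂[4,5,8] = [5,8] − [4,8] + [4,5].
The resulting 14×4 matrix has rank 4, and its Smith normal form has invariant factors (1,1,1,1).

Reading off H_k = ker ∂_k / im ∂_{k+1}:

  H_0: rank C_0 − rank ∂_1 = 10 − 8 = 2, and the invariant factors of ∂_1 are all 1, so H_0 = Z^2.

H_0 = Z^2.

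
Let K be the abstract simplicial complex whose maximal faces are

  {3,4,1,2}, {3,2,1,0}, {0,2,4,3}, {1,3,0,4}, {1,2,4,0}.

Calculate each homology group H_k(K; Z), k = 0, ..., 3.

H_0 ≅ Z,  H_1 = 0,  H_2 = 0,  H_3 ≅ Z.

K has 5 vertices, 10 edges, 10 triangles, 5 3-simplices.
rank ∂_0 = 0, rank ∂_1 = 4 ⇒ b_0 = 5 − 0 − 4 = 1; all invariant factors of ∂_1 are 1 so no torsion. So H_0 ≅ Z.
rank ∂_1 = 4, rank ∂_2 = 6 ⇒ b_1 = 10 − 4 − 6 = 0; all invariant factors of ∂_2 are 1 so no torsion. So H_1 ≅ 0.
rank ∂_2 = 6, rank ∂_3 = 4 ⇒ b_2 = 10 − 6 − 4 = 0; all invariant factors of ∂_3 are 1 so no torsion. So H_2 ≅ 0.
rank ∂_3 = 4, rank ∂_4 = 0 ⇒ b_3 = 5 − 4 − 0 = 1. So H_3 ≅ Z.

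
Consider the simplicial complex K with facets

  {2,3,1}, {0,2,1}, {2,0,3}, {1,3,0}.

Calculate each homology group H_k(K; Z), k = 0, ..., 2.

H_0 ≅ Z,  H_1 = 0,  H_2 ≅ Z.

K has 4 vertices, 6 edges, 4 triangles.
rank ∂_0 = 0, rank ∂_1 = 3 ⇒ b_0 = 4 − 0 − 3 = 1; all invariant factors of ∂_1 are 1 so no torsion. So H_0 ≅ Z.
rank ∂_1 = 3, rank ∂_2 = 3 ⇒ b_1 = 6 − 3 − 3 = 0; all invariant factors of ∂_2 are 1 so no torsion. So H_1 ≅ 0.
rank ∂_2 = 3, rank ∂_3 = 0 ⇒ b_2 = 4 − 3 − 0 = 1. So H_2 ≅ Z.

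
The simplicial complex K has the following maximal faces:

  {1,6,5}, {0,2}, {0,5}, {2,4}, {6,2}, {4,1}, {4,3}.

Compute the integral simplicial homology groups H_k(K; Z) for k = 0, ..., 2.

H_0 ≅ Z,  H_1 ≅ Z^2,  H_2 = 0.

K has 7 vertices, 9 edges, 1 triangle.
rank ∂_0 = 0, rank ∂_1 = 6 ⇒ b_0 = 7 − 0 − 6 = 1; all invariant factors of ∂_1 are 1 so no torsion. So H_0 ≅ Z.
rank ∂_1 = 6, rank ∂_2 = 1 ⇒ b_1 = 9 − 6 − 1 = 2; all invariant factors of ∂_2 are 1 so no torsion. So H_1 ≅ Z^2.
rank ∂_2 = 1, rank ∂_3 = 0 ⇒ b_2 = 1 − 1 − 0 = 0. So H_2 ≅ 0.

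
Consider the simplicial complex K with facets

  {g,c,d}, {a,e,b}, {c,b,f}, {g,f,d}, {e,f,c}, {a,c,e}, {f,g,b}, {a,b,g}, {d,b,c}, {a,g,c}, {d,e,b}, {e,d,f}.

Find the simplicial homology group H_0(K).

H_0 = Z.

Order the vertices as a < b < c < d < e < f < g. Listing each simplex with vertices in this order, K has dimension 2 with simplices:

  0-simplices (7): a, b, c, d, e, f, g
  1-simplices (18): ab, ac, ae, ag, bc, bd, be, bf, bg, cd, ce, cf, cg, de, df, dg, ef, fg
  2-simplices (12): abe, abg, ace, acg, bcd, bcf, bde, bfg, cdg, cef, def, dfg

so the chain groups are C_0 ≅ Z^7, C_1 ≅ Z^18, C_2 ≅ Z^12.

The boundary map ∂_1: C_1 → C_0 is given by ∂[p,q] = [q] − [p].
The 7×18 boundary matrix has rank 6 and Smith normal form diag(1,1,1,1,1,1).

∂_2: C_2 → C_1 acts by ∂[p,q,r] = [q,r] − [p,r] + [p,q]. For instance
  ∂ace = ce − ae + ac,
  ∂bde = de − be + bd.
The 18×12 boundary matrix has rank 12 and Smith normal form diag(1,1,1,1,1,1,1,1,1,1,1,2).

Reading off H_k = ker ∂_k / im ∂_{k+1}:

  H_0: rank C_0 − rank ∂_1 = 7 − 6 = 1, and the invariant factors of ∂_1 are all 1, so H_0 = Z.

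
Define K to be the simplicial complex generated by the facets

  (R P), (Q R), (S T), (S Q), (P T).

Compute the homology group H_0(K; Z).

Fix the vertex order P < Q < R < S < T and write every simplex with vertices in increasing order. Then dim K = 1 and the simplices of K are:

  0-simplices (5): P, Q, R, S, T
  1-simplices (5): PR, PT, QR, QS, ST

so the chain groups are C_0 ≅ Z^5, C_1 ≅ Z^5.

The boundary map ∂_1: C_1 → C_0 is given by ∂[p,q] = [q] − [p]. For instance
  ∂ST = T − S.
As a 5×5 matrix over Z this has rank 4, with invariant factors (1,1,1,1).

Reading off H_k = ker ∂_k / im ∂_{k+1}:

  H_0: rank C_0 − rank ∂_1 = 5 − 4 = 1, and the invariant factors of ∂_1 are all 1, so H_0 = Z.

H_0 = Z.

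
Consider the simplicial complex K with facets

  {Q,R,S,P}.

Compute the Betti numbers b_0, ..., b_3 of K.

Take the total order P < Q < R < S on the vertex set. Then K (dimension 3) consists of the simplices:

  0-simplices (4): P, Q, R, S
  1-simplices (6): PQ, PR, PS, QR, QS, RS
  2-simplices (4): PQR, PQS, PRS, QRS
  3-simplices (1): PQRS

giving chain groups C_0 ≅ Z^4, C_1 ≅ Z^6, C_2 ≅ Z^4, C_3 ≅ Z^1.

The boundary map ∂_1: C_1 → C_0 is given by ∂[p,q] = [q] − [p]. For instance
  ∂PR = R − P.
The resulting 4×6 matrix has rank 3, and its Smith normal form has invariant factors (1,1,1).

∂_2: C_2 → C_1 sends each 2-simplex [p,q,r] to [q,r] − [p,r] + [p,q]. For instance
  ∂PQR = QR − PR + PQ,
  ∂QRS = RS − QS + QR.
This gives a 6×4 integer matrix of rank 3; reducing to Smith normal form yields diagonal entries (1,1,1).

∂_3: C_3 → C_2 sends each 3-simplex σ to the alternating sum Σ_i (−1)^i (σ with its i-th vertex removed). For instance
  ∂PQRS = QRS − PRS + PQS − PQR.
The 4×1 boundary matrix has rank 1 and Smith normal form diag(1).

From H_k ≅ ker(∂_k) / im(∂_{k+1}) we obtain:

  H_0: rank C_0 − rank ∂_1 = 4 − 3 = 1, and the invariant factors of ∂_1 are all 1, so H_0 ≅ Z.
  H_1: rank ker ∂_1 − rank ∂_2 = (6 − 3) − 3 = 0, and the invariant factors of ∂_2 are all 1, so H_1 ≅ 0.
  H_2: rank ker ∂_2 − rank ∂_3 = (4 − 3) − 1 = 0, and the invariant factors of ∂_3 are all 1, so H_2 ≅ 0.
  H_3: rank ker ∂_3 − rank ∂_4 = (1 − 1) − 0 = 0, and there is no ∂_4, so H_3 ≅ 0.

As a check, the Euler characteristic is 4 − 6 + 4 − 1 = 1, which agrees with 1 − 0 + 0 − 0 = 1.

Hence the Betti numbers are b_0 = 1, b_1 = 0, b_2 = 0, b_3 = 0.

b_0 = 1, b_1 = 0, b_2 = 0, b_3 = 0.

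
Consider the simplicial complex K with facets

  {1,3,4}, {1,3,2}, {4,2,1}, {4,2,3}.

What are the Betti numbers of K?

K has 4 vertices, 6 edges, 4 triangles.
rank ∂_0 = 0, rank ∂_1 = 3 ⇒ b_0 = 4 − 0 − 3 = 1; all invariant factors of ∂_1 are 1 so no torsion. So H_0 = Z.
rank ∂_1 = 3, rank ∂_2 = 3 ⇒ b_1 = 6 − 3 − 3 = 0; all invariant factors of ∂_2 are 1 so no torsion. So H_1 = 0.
rank ∂_2 = 3, rank ∂_3 = 0 ⇒ b_2 = 4 − 3 − 0 = 1. So H_2 = Z.

b_0 = 1, b_1 = 0, b_2 = 1.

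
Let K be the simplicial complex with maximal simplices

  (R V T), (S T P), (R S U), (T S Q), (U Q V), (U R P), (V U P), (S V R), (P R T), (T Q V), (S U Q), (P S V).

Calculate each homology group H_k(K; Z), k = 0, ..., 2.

Fix the vertex order P < Q < R < S < T < U < V and write every simplex with vertices in increasing order. Then dim K = 2 and the simplices of K are:

  0-simplices (7): P, Q, R, S, T, U, V
  1-simplices (18): PR, PS, PT, PU, PV, QS, QT, QU, QV, RS, RT, RU, RV, ST, SU, SV, TV, UV
  2-simplices (12): PRT, PRU, PST, PSV, PUV, QST, QSU, QTV, QUV, RSU, RSV, RTV

so the chain groups are C_0 ≅ Z^7, C_1 ≅ Z^18, C_2 ≅ Z^12.

∂_1: C_1 → C_0 sends each edge [p,q] (with p < q) to q − p. For instance
  ∂QT = T − Q.
As a 7×18 matrix over Z this has rank 6, with invariant factors (1,1,1,1,1,1).

The boundary map ∂_2: C_2 → C_1 acts by ∂[p,q,r] = [q,r] − [p,r] + [p,q]. For instance
  ∂RSU = SU − RU + RS,
  ∂QST = ST − QT + QS.
The resulting 18×12 matrix has rank 12, and its Smith normal form has invariant factors (1,1,1,1,1,1,1,1,1,1,1,2).

Reading off H_k = ker ∂_k / im ∂_{k+1}:

  H_0: rank C_0 − rank ∂_1 = 7 − 6 = 1, and the invariant factors of ∂_1 are all 1, so H_0 = Z.
  H_1: rank ker ∂_1 − rank ∂_2 = (18 − 6) − 12 = 0, and ∂_2 has invariant factor 2 > 1, so H_1 = Z/2Z.
  H_2: rank ker ∂_2 − rank ∂_3 = (12 − 12) − 0 = 0, and there is no ∂_3, so H_2 = 0.

(K is a triangulation of the real projective plane RP^2.)

H_0 = Z,  H_1 = Z/2Z,  H_2 = 0.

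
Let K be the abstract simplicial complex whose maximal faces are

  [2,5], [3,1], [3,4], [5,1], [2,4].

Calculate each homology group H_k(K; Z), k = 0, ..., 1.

Fix the vertex order 1 < 2 < 3 < 4 < 5 and write every simplex with vertices in increasing order. Then dim K = 1 and the simplices of K are:

  0-simplices (5): [1], [2], [3], [4], [5]
  1-simplices (5): [1,3], [1,5], [2,4], [2,5], [3,4]

giving chain groups C_0 ≅ Z^5, C_1 ≅ Z^5.

Boundary ∂_1: C_1 → C_0 is given by ∂[p,q] = [q] − [p]. For instance
  ∂[1,3] = [3] − [1].
As a 5×5 matrix over Z this has rank 4, with invariant factors (1,1,1,1).

Computing H_k = (kernel of ∂_k) / (image of ∂_{k+1}):

  H_0: rank C_0 − rank ∂_1 = 5 − 4 = 1, and the invariant factors of ∂_1 are all 1, so H_0 ≅ Z.
  H_1: rank ker ∂_1 − rank ∂_2 = (5 − 4) − 0 = 1, and there is no ∂_2, so H_1 ≅ Z.

H_0 ≅ Z,  H_1 ≅ Z.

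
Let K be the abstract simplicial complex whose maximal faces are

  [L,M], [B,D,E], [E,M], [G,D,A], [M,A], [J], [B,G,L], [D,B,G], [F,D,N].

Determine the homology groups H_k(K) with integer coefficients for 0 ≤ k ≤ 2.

We work with the vertex ordering A < B < D < E < F < G < J < L < M < N. The simplices of K, each written with vertices in increasing order, are:

  0-simplices (10): A, B, D, E, F, G, J, L, M, N
  1-simplices (15): AD, AG, AM, BD, BE, BG, BL, DE, DF, DG, DN, EM, FN, GL, LM
  2-simplices (5): ADG, BDE, BDG, BGL, DFN

so the chain groups are C_0 ≅ Z^10, C_1 ≅ Z^15, C_2 ≅ Z^5.

Boundary ∂_1: C_1 → C_0 sends each edge [p,q] (with p < q) to q − p.
This gives a 10×15 integer matrix of rank 8; reducing to Smith normal form yields diagonal entries (1,1,1,1,1,1,1,1).

Boundary ∂_2: C_2 → C_1 maps a triangle to the signed sum of its edges. For instance
  ∂ADG = DG − AG + AD,
  ∂BGL = GL − BL + BG.
This gives a 15×5 integer matrix of rank 5; reducing to Smith normal form yields diagonal entries (1,1,1,1,1).

From H_k ≅ ker(∂_k) / im(∂_{k+1}) we obtain:

  H_0: rank C_0 − rank ∂_1 = 10 − 8 = 2, and the invariant factors of ∂_1 are all 1, so H_0 ≅ Z^2.
  H_1: rank ker ∂_1 − rank ∂_2 = (15 − 8) − 5 = 2, and the invariant factors of ∂_2 are all 1, so H_1 ≅ Z^2.
  H_2: rank ker ∂_2 − rank ∂_3 = (5 − 5) − 0 = 0, and there is no ∂_3, so H_2 ≅ 0.

H_0 ≅ Z^2,  H_1 ≅ Z^2,  H_2 = 0.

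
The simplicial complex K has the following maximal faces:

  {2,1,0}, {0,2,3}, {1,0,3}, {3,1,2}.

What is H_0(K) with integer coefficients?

H_0 = Z.

K has 4 vertices, 6 edges, 4 triangles.
rank ∂_0 = 0, rank ∂_1 = 3 ⇒ b_0 = 4 − 0 − 3 = 1; all invariant factors of ∂_1 are 1 so no torsion. So H_0 ≅ Z.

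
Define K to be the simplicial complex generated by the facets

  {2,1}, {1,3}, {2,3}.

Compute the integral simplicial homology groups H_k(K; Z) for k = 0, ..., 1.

H_0 ≅ Z,  H_1 ≅ Z.

Fix the vertex order 1 < 2 < 3 and write every simplex with vertices in increasing order. Then dim K = 1 and the simplices of K are:

  0-simplices (3): [1], [2], [3]
  1-simplices (3): [1,2], [1,3], [2,3]

so the chain groups are C_0 ≅ Z^3, C_1 ≅ Z^3.

Boundary ∂_1: C_1 → C_0 sends each edge [p,q] (with p < q) to q − p. For instance
  ∂[1,3] = [3] − [1].
This gives a 3×3 integer matrix of rank 2; reducing to Smith normal form yields diagonal entries (1,1).

Computing H_k = (kernel of ∂_k) / (image of ∂_{k+1}):

  H_0: rank C_0 − rank ∂_1 = 3 − 2 = 1, and the invariant factors of ∂_1 are all 1, so H_0 = Z.
  H_1: rank ker ∂_1 − rank ∂_2 = (3 − 2) − 0 = 1, and there is no ∂_2, so H_1 = Z.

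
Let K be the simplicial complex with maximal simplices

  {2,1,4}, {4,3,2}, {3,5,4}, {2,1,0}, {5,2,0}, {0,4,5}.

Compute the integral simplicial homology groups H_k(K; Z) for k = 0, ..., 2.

H_0 ≅ Z,  H_1 ≅ Z,  H_2 = 0.

Take the total order 0 < 1 < 2 < 3 < 4 < 5 on the vertex set. Then K (dimension 2) consists of the simplices:

  0-simplices (6): [0], [1], [2], [3], [4], [5]
  1-simplices (12): [0,1], [0,2], [0,4], [0,5], [1,2], [1,4], [2,3], [2,4], [2,5], [3,4], [3,5], [4,5]
  2-simplices (6): [0,1,2], [0,2,5], [0,4,5], [1,2,4], [2,3,4], [3,4,5]

so the chain groups are C_0 ≅ Z^6, C_1 ≅ Z^12, C_2 ≅ Z^6.

The boundary map ∂_1: C_1 → C_0 sends each edge [p,q] (with p < q) to q − p. For instance
  ∂[2,4] = [4] − [2].
The resulting 6×12 matrix has rank 5, and its Smith normal form has invariant factors (1,1,1,1,1).

The boundary map ∂_2: C_2 → C_1 maps a triangle to the signed sum of its edges. For instance
  ∂[3,4,5] = [4,5] − [3,5] + [3,4],
  ∂[2,3,4] = [3,4] − [2,4] + [2,3].
This gives a 12×6 integer matrix of rank 6; reducing to Smith normal form yields diagonal entries (1,1,1,1,1,1).

Now H_k = ker ∂_k / im ∂_{k+1}, so:

  H_0: rank C_0 − rank ∂_1 = 6 − 5 = 1, and the invariant factors of ∂_1 are all 1, so H_0 ≅ Z.
  H_1: rank ker ∂_1 − rank ∂_2 = (12 − 5) − 6 = 1, and the invariant factors of ∂_2 are all 1, so H_1 ≅ Z.
  H_2: rank ker ∂_2 − rank ∂_3 = (6 − 6) − 0 = 0, and there is no ∂_3, so H_2 ≅ 0.

As a check, the Euler characteristic is 6 − 12 + 6 = 0, which agrees with 1 − 1 + 0 = 0.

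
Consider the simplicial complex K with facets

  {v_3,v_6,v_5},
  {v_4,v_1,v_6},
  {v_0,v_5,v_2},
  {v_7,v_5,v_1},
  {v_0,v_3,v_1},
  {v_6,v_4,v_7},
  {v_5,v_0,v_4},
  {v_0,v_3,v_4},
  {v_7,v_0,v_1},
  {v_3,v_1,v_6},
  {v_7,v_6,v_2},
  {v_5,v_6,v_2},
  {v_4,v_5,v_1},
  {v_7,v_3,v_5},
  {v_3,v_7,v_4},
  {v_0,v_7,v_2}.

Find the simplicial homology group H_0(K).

H_0 = Z.

Fix the vertex order v_0 < v_1 < v_2 < v_3 < v_4 < v_5 < v_6 < v_7 and write every simplex with vertices in increasing order. Then dim K = 2 and the simplices of K are:

  0-simplices (8): [v_0], [v_1], [v_2], [v_3], [v_4], [v_5], [v_6], [v_7]
  1-simplices (24): (24 of them)
  2-simplices (16): (16 of them)

giving chain groups C_0 ≅ Z^8, C_1 ≅ Z^24, C_2 ≅ Z^16.

Boundary ∂_1: C_1 → C_0 is given by ∂[p,q] = [q] − [p].
The 8×24 boundary matrix has rank 7 and Smith normal form diag(1,1,1,1,1,1,1).

Boundary ∂_2: C_2 → C_1 sends each 2-simplex [p,q,r] to [q,r] − [p,r] + [p,q]. For instance
  ∂[v_1,v_4,v_5] = [v_4,v_5] − [v_1,v_5] + [v_1,v_4],
  ∂[v_1,v_5,v_7] = [v_5,v_7] − [v_1,v_7] + [v_1,v_5].
The 24×16 boundary matrix has rank 15 and Smith normal form diag(1,1,1,1,1,1,1,1,1,1,1,1,1,1,1).

Reading off H_k = ker ∂_k / im ∂_{k+1}:

  H_0: rank C_0 − rank ∂_1 = 8 − 7 = 1, and the invariant factors of ∂_1 are all 1, so H_0 = Z.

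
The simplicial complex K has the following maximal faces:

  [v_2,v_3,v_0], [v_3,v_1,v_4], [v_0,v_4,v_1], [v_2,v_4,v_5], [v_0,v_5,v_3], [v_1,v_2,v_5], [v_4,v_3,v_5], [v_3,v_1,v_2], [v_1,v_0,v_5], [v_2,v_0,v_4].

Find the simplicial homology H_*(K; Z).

Take the total order v_0 < v_1 < v_2 < v_3 < v_4 < v_5 on the vertex set. Then K (dimension 2) consists of the simplices:

  0-simplices (6): [v_0], [v_1], [v_2], [v_3], [v_4], [v_5]
  1-simplices (15): (15 of them)
  2-simplices (10): [v_0,v_1,v_4], [v_0,v_1,v_5], [v_0,v_2,v_3], [v_0,v_2,v_4], [v_0,v_3,v_5], [v_1,v_2,v_3], [v_1,v_2,v_5], [v_1,v_3,v_4], [v_2,v_4,v_5], [v_3,v_4,v_5]

so the chain groups are C_0 ≅ Z^6, C_1 ≅ Z^15, C_2 ≅ Z^10.

Boundary ∂_1: C_1 → C_0 maps an edge to its endpoints' difference, ∂[p,q] = q − p.
As a 6×15 matrix over Z this has rank 5, with invariant factors (1,1,1,1,1).

Boundary ∂_2: C_2 → C_1 sends each 2-simplex [p,q,r] to [q,r] − [p,r] + [p,q]. For instance
  ∂[v_3,v_4,v_5] = [v_4,v_5] − [v_3,v_5] + [v_3,v_4],
  ∂[v_1,v_2,v_5] = [v_2,v_5] − [v_1,v_5] + [v_1,v_2].
The resulting 15×10 matrix has rank 10, and its Smith normal form has invariant factors (1,1,1,1,1,1,1,1,1,2).

Computing H_k = (kernel of ∂_k) / (image of ∂_{k+1}):

  H_0: rank C_0 − rank ∂_1 = 6 − 5 = 1, and the invariant factors of ∂_1 are all 1, so H_0 ≅ Z.
  H_1: rank ker ∂_1 − rank ∂_2 = (15 − 5) − 10 = 0, and ∂_2 has invariant factor 2 > 1, so H_1 ≅ Z/2.
  H_2: rank ker ∂_2 − rank ∂_3 = (10 − 10) − 0 = 0, and there is no ∂_3, so H_2 ≅ 0.

As a check, the Euler characteristic is 6 − 15 + 10 = 1, which agrees with 1 − 0 + 0 = 1.

H_0 = Z,  H_1 = Z/2,  H_2 = 0.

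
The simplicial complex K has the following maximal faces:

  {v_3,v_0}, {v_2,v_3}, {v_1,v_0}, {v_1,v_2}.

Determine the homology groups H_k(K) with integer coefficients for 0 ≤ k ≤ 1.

Fix the vertex order v_0 < v_1 < v_2 < v_3 and write every simplex with vertices in increasing order. Then dim K = 1 and the simplices of K are:

  0-simplices (4): [v_0], [v_1], [v_2], [v_3]
  1-simplices (4): [v_0,v_1], [v_0,v_3], [v_1,v_2], [v_2,v_3]

giving chain groups C_0 ≅ Z^4, C_1 ≅ Z^4.

Boundary ∂_1: C_1 → C_0 sends each edge [p,q] (with p < q) to q − p.
As a 4×4 matrix over Z this has rank 3, with invariant factors (1,1,1).

From H_k ≅ ker(∂_k) / im(∂_{k+1}) we obtain:

  H_0: rank C_0 − rank ∂_1 = 4 − 3 = 1, and the invariant factors of ∂_1 are all 1, so H_0 = Z.
  H_1: rank ker ∂_1 − rank ∂_2 = (4 − 3) − 0 = 1, and there is no ∂_2, so H_1 = Z.

As a check, the Euler characteristic is 4 − 4 = 0, which agrees with 1 − 1 = 0.

H_0 = Z,  H_1 = Z.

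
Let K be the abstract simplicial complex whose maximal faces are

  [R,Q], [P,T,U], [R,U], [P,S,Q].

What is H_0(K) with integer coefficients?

Order the vertices as P < Q < R < S < T < U. Listing each simplex with vertices in this order, K has dimension 2 with simplices:

  0-simplices (6): P, Q, R, S, T, U
  1-simplices (8): PQ, PS, PT, PU, QR, QS, RU, TU
  2-simplices (2): PQS, PTU

Hence C_0 ≅ Z^6, C_1 ≅ Z^8, C_2 ≅ Z^2.

∂_1: C_1 → C_0 maps an edge to its endpoints' difference, ∂[p,q] = q − p.
This gives a 6×8 integer matrix of rank 5; reducing to Smith normal form yields diagonal entries (1,1,1,1,1).

Boundary ∂_2: C_2 → C_1 maps a triangle to the signed sum of its edges. For instance
  ∂PTU = TU − PU + PT,
  ∂PQS = QS − PS + PQ.
As a 8×2 matrix over Z this has rank 2, with invariant factors (1,1).

Computing H_k = (kernel of ∂_k) / (image of ∂_{k+1}):

  H_0: rank C_0 − rank ∂_1 = 6 − 5 = 1, and the invariant factors of ∂_1 are all 1, so H_0 = Z.

H_0 = Z.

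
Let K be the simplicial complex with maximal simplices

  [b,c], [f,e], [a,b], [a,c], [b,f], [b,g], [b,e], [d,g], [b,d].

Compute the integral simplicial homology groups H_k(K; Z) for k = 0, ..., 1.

Fix the vertex order a < b < c < d < e < f < g and write every simplex with vertices in increasing order. Then dim K = 1 and the simplices of K are:

  0-simplices (7): a, b, c, d, e, f, g
  1-simplices (9): ab, ac, bc, bd, be, bf, bg, dg, ef

giving chain groups C_0 ≅ Z^7, C_1 ≅ Z^9.

∂_1: C_1 → C_0 is given by ∂[p,q] = [q] − [p].
The resulting 7×9 matrix has rank 6, and its Smith normal form has invariant factors (1,1,1,1,1,1).

Reading off H_k = ker ∂_k / im ∂_{k+1}:

  H_0: rank C_0 − rank ∂_1 = 7 − 6 = 1, and the invariant factors of ∂_1 are all 1, so H_0 ≅ Z.
  H_1: rank ker ∂_1 − rank ∂_2 = (9 − 6) − 0 = 3, and there is no ∂_2, so H_1 ≅ Z^3.

(K is a triangulation of a wedge of 3 circles.)

H_0 = Z,  H_1 = Z^3.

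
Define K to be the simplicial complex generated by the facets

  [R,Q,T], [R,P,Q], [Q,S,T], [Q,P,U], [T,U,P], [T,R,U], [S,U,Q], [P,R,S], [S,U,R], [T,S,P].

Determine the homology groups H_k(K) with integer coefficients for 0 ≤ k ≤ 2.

H_0 = Z,  H_1 = Z/2Z,  H_2 = 0.

We work with the vertex ordering P < Q < R < S < T < U. The simplices of K, each written with vertices in increasing order, are:

  0-simplices (6): P, Q, R, S, T, U
  1-simplices (15): PQ, PR, PS, PT, PU, QR, QS, QT, QU, RS, RT, RU, ST, SU, TU
  2-simplices (10): PQR, PQU, PRS, PST, PTU, QRT, QST, QSU, RSU, RTU

Hence C_0 ≅ Z^6, C_1 ≅ Z^15, C_2 ≅ Z^10.

The boundary map ∂_1: C_1 → C_0 maps an edge to its endpoints' difference, ∂[p,q] = q − p. For instance
  ∂ST = T − S.
The resulting 6×15 matrix has rank 5, and its Smith normal form has invariant factors (1,1,1,1,1).

∂_2: C_2 → C_1 sends each 2-simplex [p,q,r] to [q,r] − [p,r] + [p,q]. For instance
  ∂QRT = RT − QT + QR,
  ∂PRS = RS − PS + PR.
The resulting 15×10 matrix has rank 10, and its Smith normal form has invariant factors (1,1,1,1,1,1,1,1,1,2).

Computing H_k = (kernel of ∂_k) / (image of ∂_{k+1}):

  H_0: rank C_0 − rank ∂_1 = 6 − 5 = 1, and the invariant factors of ∂_1 are all 1, so H_0 ≅ Z.
  H_1: rank ker ∂_1 − rank ∂_2 = (15 − 5) − 10 = 0, and ∂_2 has invariant factor 2 > 1, so H_1 ≅ Z/2Z.
  H_2: rank ker ∂_2 − rank ∂_3 = (10 − 10) − 0 = 0, and there is no ∂_3, so H_2 ≅ 0.

As a check, the Euler characteristic is 6 − 15 + 10 = 1, which agrees with 1 − 0 + 0 = 1.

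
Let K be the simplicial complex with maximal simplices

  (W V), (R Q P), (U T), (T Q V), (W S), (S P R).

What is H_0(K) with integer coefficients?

H_0 = Z.

Order the vertices as P < Q < R < S < T < U < V < W. Listing each simplex with vertices in this order, K has dimension 2 with simplices:

  0-simplices (8): P, Q, R, S, T, U, V, W
  1-simplices (11): PQ, PR, PS, QR, QT, QV, RS, SW, TU, TV, VW
  2-simplices (3): PQR, PRS, QTV

so the chain groups are C_0 ≅ Z^8, C_1 ≅ Z^11, C_2 ≅ Z^3.

∂_1: C_1 → C_0 sends each edge [p,q] (with p < q) to q − p. For instance
  ∂TU = U − T.
The 8×11 boundary matrix has rank 7 and Smith normal form diag(1,1,1,1,1,1,1).

The boundary map ∂_2: C_2 → C_1 acts by ∂[p,q,r] = [q,r] − [p,r] + [p,q]. For instance
  ∂PRS = RS − PS + PR,
  ∂QTV = TV − QV + QT.
The 11×3 boundary matrix has rank 3 and Smith normal form diag(1,1,1).

Now H_k = ker ∂_k / im ∂_{k+1}, so:

  H_0: rank C_0 − rank ∂_1 = 8 − 7 = 1, and the invariant factors of ∂_1 are all 1, so H_0 ≅ Z.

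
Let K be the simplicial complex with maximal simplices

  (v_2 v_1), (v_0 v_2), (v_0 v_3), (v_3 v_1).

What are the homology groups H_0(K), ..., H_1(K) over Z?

H_0 = Z,  H_1 = Z.

Order the vertices as v_0 < v_1 < v_2 < v_3. Listing each simplex with vertices in this order, K has dimension 1 with simplices:

  0-simplices (4): [v_0], [v_1], [v_2], [v_3]
  1-simplices (4): [v_0,v_2], [v_0,v_3], [v_1,v_2], [v_1,v_3]

so the chain groups are C_0 ≅ Z^4, C_1 ≅ Z^4.

∂_1: C_1 → C_0 maps an edge to its endpoints' difference, ∂[p,q] = q − p.
The resulting 4×4 matrix has rank 3, and its Smith normal form has invariant factors (1,1,1).

From H_k ≅ ker(∂_k) / im(∂_{k+1}) we obtain:

  H_0: rank C_0 − rank ∂_1 = 4 − 3 = 1, and the invariant factors of ∂_1 are all 1, so H_0 ≅ Z.
  H_1: rank ker ∂_1 − rank ∂_2 = (4 − 3) − 0 = 1, and there is no ∂_2, so H_1 ≅ Z.

(K is a triangulation of the circle S^1.)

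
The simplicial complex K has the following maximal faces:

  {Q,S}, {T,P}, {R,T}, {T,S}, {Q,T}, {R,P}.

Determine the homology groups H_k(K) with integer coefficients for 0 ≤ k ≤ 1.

Fix the vertex order P < Q < R < S < T and write every simplex with vertices in increasing order. Then dim K = 1 and the simplices of K are:

  0-simplices (5): P, Q, R, S, T
  1-simplices (6): PR, PT, QS, QT, RT, ST

Hence C_0 ≅ Z^5, C_1 ≅ Z^6.

Boundary ∂_1: C_1 → C_0 maps an edge to its endpoints' difference, ∂[p,q] = q − p.
The 5×6 boundary matrix has rank 4 and Smith normal form diag(1,1,1,1).

Reading off H_k = ker ∂_k / im ∂_{k+1}:

  H_0: rank C_0 − rank ∂_1 = 5 − 4 = 1, and the invariant factors of ∂_1 are all 1, so H_0 = Z.
  H_1: rank ker ∂_1 − rank ∂_2 = (6 − 4) − 0 = 2, and there is no ∂_2, so H_1 = Z^2.

(K is a triangulation of a wedge of 2 circles.)

H_0 ≅ Z,  H_1 ≅ Z^2.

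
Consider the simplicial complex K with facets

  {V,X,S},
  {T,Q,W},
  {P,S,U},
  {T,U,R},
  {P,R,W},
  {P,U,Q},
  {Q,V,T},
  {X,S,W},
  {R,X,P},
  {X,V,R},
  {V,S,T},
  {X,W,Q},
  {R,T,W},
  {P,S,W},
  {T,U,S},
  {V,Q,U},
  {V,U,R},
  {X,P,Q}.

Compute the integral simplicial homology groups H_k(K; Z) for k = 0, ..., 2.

We work with the vertex ordering P < Q < R < S < T < U < V < W < X. The simplices of K, each written with vertices in increasing order, are:

  0-simplices (9): P, Q, R, S, T, U, V, W, X
  1-simplices (27): PQ, PR, PS, PU, PW, PX, QT, QU, QV, QW, QX, RT, RU, RV, RW, RX, ST, SU, SV, SW, SX, TU, TV, TW, UV, VX, WX
  2-simplices (18): PQU, PQX, PRW, PRX, PSU, PSW, QTV, QTW, QUV, QWX, RTU, RTW, RUV, RVX, STU, STV, SVX, SWX

so the chain groups are C_0 ≅ Z^9, C_1 ≅ Z^27, C_2 ≅ Z^18.

The boundary map ∂_1: C_1 → C_0 sends each edge [p,q] (with p < q) to q − p.
The 9×27 boundary matrix has rank 8 and Smith normal form diag(1,1,1,1,1,1,1,1).

The boundary map ∂_2: C_2 → C_1 maps a triangle to the signed sum of its edges. For instance
  ∂RUV = UV − RV + RU,
  ∂PQU = QU − PU + PQ.
The 27×18 boundary matrix has rank 18 and Smith normal form diag(1,1,1,1,1,1,1,1,1,1,1,1,1,1,1,1,1,2).

Computing H_k = (kernel of ∂_k) / (image of ∂_{k+1}):

  H_0: rank C_0 − rank ∂_1 = 9 − 8 = 1, and the invariant factors of ∂_1 are all 1, so H_0 = Z.
  H_1: rank ker ∂_1 − rank ∂_2 = (27 − 8) − 18 = 1, and ∂_2 has invariant factor 2 > 1, so H_1 = Z × Z/2.
  H_2: rank ker ∂_2 − rank ∂_3 = (18 − 18) − 0 = 0, and there is no ∂_3, so H_2 = 0.

As a check, the Euler characteristic is 9 − 27 + 18 = 0, which agrees with 1 − 1 + 0 = 0.

H_0 = Z,  H_1 = Z × Z/2,  H_2 = 0.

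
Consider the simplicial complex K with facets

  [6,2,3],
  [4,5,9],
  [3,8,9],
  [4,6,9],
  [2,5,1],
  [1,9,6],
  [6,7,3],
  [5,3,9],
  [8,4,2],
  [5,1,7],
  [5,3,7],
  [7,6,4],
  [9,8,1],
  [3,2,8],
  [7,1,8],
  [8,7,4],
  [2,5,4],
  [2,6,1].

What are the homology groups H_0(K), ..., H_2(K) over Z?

H_0 ≅ Z,  H_1 ≅ Z^2,  H_2 ≅ Z.

K has 9 vertices, 27 edges, 18 triangles.
rank ∂_0 = 0, rank ∂_1 = 8 ⇒ b_0 = 9 − 0 − 8 = 1; all invariant factors of ∂_1 are 1 so no torsion. So H_0 ≅ Z.
rank ∂_1 = 8, rank ∂_2 = 17 ⇒ b_1 = 27 − 8 − 17 = 2; all invariant factors of ∂_2 are 1 so no torsion. So H_1 ≅ Z^2.
rank ∂_2 = 17, rank ∂_3 = 0 ⇒ b_2 = 18 − 17 − 0 = 1. So H_2 ≅ Z.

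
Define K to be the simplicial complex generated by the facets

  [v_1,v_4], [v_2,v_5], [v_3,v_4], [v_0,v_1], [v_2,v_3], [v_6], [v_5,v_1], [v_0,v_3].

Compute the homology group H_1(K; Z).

We work with the vertex ordering v_0 < v_1 < v_2 < v_3 < v_4 < v_5 < v_6. The simplices of K, each written with vertices in increasing order, are:

  0-simplices (7): [v_0], [v_1], [v_2], [v_3], [v_4], [v_5], [v_6]
  1-simplices (7): [v_0,v_1], [v_0,v_3], [v_1,v_4], [v_1,v_5], [v_2,v_3], [v_2,v_5], [v_3,v_4]

Hence C_0 ≅ Z^7, C_1 ≅ Z^7.

The boundary map ∂_1: C_1 → C_0 is given by ∂[p,q] = [q] − [p]. For instance
  ∂[v_2,v_5] = [v_5] − [v_2].
This gives a 7×7 integer matrix of rank 5; reducing to Smith normal form yields diagonal entries (1,1,1,1,1).

Reading off H_k = ker ∂_k / im ∂_{k+1}:

  H_1: rank ker ∂_1 − rank ∂_2 = (7 − 5) − 0 = 2, and there is no ∂_2, so H_1 ≅ Z^2.

H_1 ≅ Z^2.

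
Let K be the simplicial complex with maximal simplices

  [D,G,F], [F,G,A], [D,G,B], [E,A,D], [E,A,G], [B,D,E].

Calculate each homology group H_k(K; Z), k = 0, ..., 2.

H_0 = Z,  H_1 = Z,  H_2 = 0.

Take the total order A < B < D < E < F < G on the vertex set. Then K (dimension 2) consists of the simplices:

  0-simplices (6): A, B, D, E, F, G
  1-simplices (12): AD, AE, AF, AG, BD, BE, BG, DE, DF, DG, EG, FG
  2-simplices (6): ADE, AEG, AFG, BDE, BDG, DFG

so the chain groups are C_0 ≅ Z^6, C_1 ≅ Z^12, C_2 ≅ Z^6.

The boundary map ∂_1: C_1 → C_0 is given by ∂[p,q] = [q] − [p]. For instance
  ∂BG = G − B.
The resulting 6×12 matrix has rank 5, and its Smith normal form has invariant factors (1,1,1,1,1).

∂_2: C_2 → C_1 acts by ∂[p,q,r] = [q,r] − [p,r] + [p,q]. For instance
  ∂ADE = DE − AE + AD,
  ∂BDG = DG − BG + BD.
The 12×6 boundary matrix has rank 6 and Smith normal form diag(1,1,1,1,1,1).

Computing H_k = (kernel of ∂_k) / (image of ∂_{k+1}):

  H_0: rank C_0 − rank ∂_1 = 6 − 5 = 1, and the invariant factors of ∂_1 are all 1, so H_0 ≅ Z.
  H_1: rank ker ∂_1 − rank ∂_2 = (12 − 5) − 6 = 1, and the invariant factors of ∂_2 are all 1, so H_1 ≅ Z.
  H_2: rank ker ∂_2 − rank ∂_3 = (6 − 6) − 0 = 0, and there is no ∂_3, so H_2 ≅ 0.

As a check, the Euler characteristic is 6 − 12 + 6 = 0, which agrees with 1 − 1 + 0 = 0.
(K is a triangulation of the cylinder S^1 x I.)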